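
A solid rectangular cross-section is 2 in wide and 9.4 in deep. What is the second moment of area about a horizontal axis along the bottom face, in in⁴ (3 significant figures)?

The section: 2 × 9.4, A = 18.8 in², y = 4.7 in, Ī = 138.43 in⁴.
Transfer it to the bottom edge using Ī + A·d² with d = y − 0:
  the section: d = 4.7 in → contributes +553.72 in⁴
Total I = 553.72 in⁴.

I_base ≈ 554 in⁴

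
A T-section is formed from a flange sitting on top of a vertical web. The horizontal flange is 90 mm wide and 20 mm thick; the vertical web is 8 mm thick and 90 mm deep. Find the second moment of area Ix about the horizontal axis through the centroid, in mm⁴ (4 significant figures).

Ix ≈ 2.102 × 10⁶ mm⁴

Split into non-overlapping primitives; take the origin at the lower-left of the bounding box.
Flange: 90 × 20, A = 1 800 mm², y = 100 mm, Ī = 60 000 mm⁴.
Web: 8 × 90, A = 720 mm², y = 45 mm, Ī = 486 000 mm⁴.
Centroid: ȳ = ΣA·y / ΣA = 84.2857 mm.
Transfer each piece to the horizontal axis through the centroid using Ī + A·d² with d = y − 84.2857:
  flange: d = 15.7143 mm → contributes +504 490 mm⁴
  web: d = -39.2857 mm → contributes +1 597 224 mm⁴
Total I = 2 101 714 mm⁴.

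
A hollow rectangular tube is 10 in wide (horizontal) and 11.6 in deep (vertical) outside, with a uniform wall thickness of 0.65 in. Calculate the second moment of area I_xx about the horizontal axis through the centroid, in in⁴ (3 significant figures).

Decompose the section into non-overlapping parts with the origin at the bottom-left of its bounding rectangle.
Outer rectangle: 10 × 11.6, A = 116 in², y = 5.8 in, Ī = 1300.7 in⁴.
Inner void (subtracted): 8.7 × 10.3, A = 89.61 in², y = 5.8 in, Ī = 792.23 in⁴.
By symmetry the centroid is at mid-height, ȳ = 5.8 in.
All pieces are centred on the horizontal axis through the centroid, so I = ΣĪ (holes subtracted) = 508.52 in⁴.

I_xx ≈ 509 in⁴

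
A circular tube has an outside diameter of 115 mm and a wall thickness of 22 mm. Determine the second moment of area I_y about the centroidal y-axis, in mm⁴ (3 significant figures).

Treat the section as a set of non-overlapping primitives; coordinates are from the bounding-box lower-left.
Outer circle: ⌀115, A = 10 387 mm², x = 57.5 mm, Ī = 8 585 414 mm⁴.
Bore (subtracted): ⌀71, A = 3959.2 mm², x = 57.5 mm, Ī = 1 247 393 mm⁴.
By symmetry the centroid is at mid-width, x̄ = 57.5 mm.
All pieces are centred on the centroidal y-axis, so I = ΣĪ (holes subtracted) = 7 338 021 mm⁴.

I_y ≈ 7.34 × 10⁶ mm⁴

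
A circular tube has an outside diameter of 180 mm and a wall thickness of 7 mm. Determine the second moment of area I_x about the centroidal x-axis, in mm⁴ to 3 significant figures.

Treat the section as a set of non-overlapping primitives; coordinates are from the bounding-box lower-left.
Outer circle: ⌀180, A = 25 447 mm², y = 90 mm, Ī = 51 529 974 mm⁴.
Bore (subtracted): ⌀166, A = 21 642 mm², y = 90 mm, Ī = 37 273 678 mm⁴.
By symmetry the centroid is at mid-height, ȳ = 90 mm.
All pieces are centred on the centroidal x-axis, so I = ΣĪ (holes subtracted) = 14 256 295 mm⁴.

I_x ≈ 1.43 × 10⁷ mm⁴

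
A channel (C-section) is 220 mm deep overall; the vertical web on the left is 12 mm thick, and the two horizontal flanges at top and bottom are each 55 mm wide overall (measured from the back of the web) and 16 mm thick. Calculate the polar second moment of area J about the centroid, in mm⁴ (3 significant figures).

Decompose the section into non-overlapping parts with the origin at the bottom-left of its bounding rectangle.
Web: 12 × 220, A = 2 640 mm², y = 110 mm, Ī = 10 648 000 mm⁴.
Top flange (beyond web): 43 × 16, A = 688 mm², y = 212 mm, Ī = 14 677 mm⁴.
Bottom flange (beyond web): 43 × 16, A = 688 mm², y = 8 mm, Ī = 14 677 mm⁴.
By symmetry the centroid is at mid-height, ȳ = 110 mm.
Transfer each piece to the centroidal x-axis using Ī + A·d² with d = y − 110:
  web: d = 0 mm → contributes +10 648 000 mm⁴
  top flange (beyond web): d = 102 mm → contributes +7 172 629 mm⁴
  bottom flange (beyond web): d = -102 mm → contributes +7 172 629 mm⁴
Total I = 24 993 259 mm⁴.
For the y-axis: x̄ = 15.422 mm.
Repeating about the centroidal y-axis gives I_y = 927 758 mm⁴.
Polar second moment: J = I_x + I_y = 25 921 017 mm⁴.

J ≈ 2.59 × 10⁷ mm⁴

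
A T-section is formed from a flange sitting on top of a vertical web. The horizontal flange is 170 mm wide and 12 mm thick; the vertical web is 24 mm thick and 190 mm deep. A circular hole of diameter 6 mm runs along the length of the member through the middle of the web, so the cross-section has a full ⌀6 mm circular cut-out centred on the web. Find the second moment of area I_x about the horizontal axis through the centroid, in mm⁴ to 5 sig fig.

Decompose the section into non-overlapping parts with the origin at the bottom-left of its bounding rectangle.
Flange: 170 × 12, A = 2 040 mm², y = 196 mm, Ī = 24 480 mm⁴.
Web: 24 × 190, A = 4 560 mm², y = 95 mm, Ī = 13 718 000 mm⁴.
Hole (subtracted): ⌀6, A = 28.27433 mm², y = 95 mm, Ī = 63.61725 mm⁴.
Centroid: ȳ = ΣA·y / ΣA = 126.3525 mm.
Transfer each piece to the horizontal axis through the centroid using Ī + A·d² with d = y − 126.3525:
  flange: d = 69.6475 mm → contributes +9 920 061 mm⁴
  web: d = -31.3525 mm → contributes +18 200 384 mm⁴
  hole: d = -31.3525 mm → contributes −27856.69 mm⁴
Total I = 28 092 588 mm⁴.

I_x ≈ 2.8093 × 10⁷ mm⁴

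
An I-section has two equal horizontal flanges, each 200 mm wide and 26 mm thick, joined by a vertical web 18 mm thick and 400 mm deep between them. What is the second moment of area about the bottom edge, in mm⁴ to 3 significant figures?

I_base ≈ 1.47 × 10⁹ mm⁴

Break the section into simple shapes (no overlaps), measuring from the bottom-left corner of the bounding box.
Bottom flange: 200 × 26, A = 5 200 mm², y = 13 mm, Ī = 292 933 mm⁴.
Web: 18 × 400, A = 7 200 mm², y = 226 mm, Ī = 96 000 000 mm⁴.
Top flange: 200 × 26, A = 5 200 mm², y = 439 mm, Ī = 292 933 mm⁴.
Transfer each piece to a horizontal axis along the bottom face using Ī + A·d² with d = y − 0:
  bottom flange: d = 13 mm → contributes +1 171 733 mm⁴
  web: d = 226 mm → contributes +463 747 200 mm⁴
  top flange: d = 439 mm → contributes +1 002 442 133 mm⁴
Total I = 1 467 361 067 mm⁴.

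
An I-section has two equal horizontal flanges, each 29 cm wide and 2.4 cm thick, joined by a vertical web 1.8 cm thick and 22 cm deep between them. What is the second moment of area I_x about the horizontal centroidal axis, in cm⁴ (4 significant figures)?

Treat the section as a set of non-overlapping primitives; coordinates are from the bounding-box lower-left.
Bottom flange: 29 × 2.4, A = 69.6 cm², y = 1.2 cm, Ī = 33.408 cm⁴.
Web: 1.8 × 22, A = 39.6 cm², y = 13.4 cm, Ī = 1597.2 cm⁴.
Top flange: 29 × 2.4, A = 69.6 cm², y = 25.6 cm, Ī = 33.408 cm⁴.
By symmetry the centroid is at mid-height, ȳ = 13.4 cm.
Transfer each piece to the horizontal centroidal axis using Ī + A·d² with d = y − 13.4:
  bottom flange: d = -12.2 cm → contributes +10392.7 cm⁴
  web: d = 0 cm → contributes +1597.2 cm⁴
  top flange: d = 12.2 cm → contributes +10392.7 cm⁴
Total I = 22382.5 cm⁴.

I_x ≈ 2.238 × 10⁴ cm⁴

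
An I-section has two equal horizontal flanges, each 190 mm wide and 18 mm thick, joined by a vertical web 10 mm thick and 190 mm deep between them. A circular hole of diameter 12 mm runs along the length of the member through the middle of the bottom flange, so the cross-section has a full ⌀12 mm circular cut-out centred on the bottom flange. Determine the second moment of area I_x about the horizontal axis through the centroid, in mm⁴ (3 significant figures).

I_x ≈ 7.86 × 10⁷ mm⁴

Break the section into simple shapes (no overlaps), measuring from the bottom-left corner of the bounding box.
Bottom flange: 190 × 18, A = 3 420 mm², y = 9 mm, Ī = 92 340 mm⁴.
Web: 10 × 190, A = 1 900 mm², y = 113 mm, Ī = 5 715 833 mm⁴.
Top flange: 190 × 18, A = 3 420 mm², y = 217 mm, Ī = 92 340 mm⁴.
Hole (subtracted): ⌀12, A = 113.1 mm², y = 9 mm, Ī = 1017.9 mm⁴.
Centroid: ȳ = ΣA·y / ΣA = 114.36 mm.
Transfer each piece to the horizontal axis through the centroid using Ī + A·d² with d = y − 114.36:
  bottom flange: d = -105.36 mm → contributes +38 059 303 mm⁴
  web: d = -1.3634 mm → contributes +5 719 365 mm⁴
  top flange: d = 102.64 mm → contributes +36 119 532 mm⁴
  hole: d = -105.36 mm → contributes −1 256 562 mm⁴
Total I = 78 641 638 mm⁴.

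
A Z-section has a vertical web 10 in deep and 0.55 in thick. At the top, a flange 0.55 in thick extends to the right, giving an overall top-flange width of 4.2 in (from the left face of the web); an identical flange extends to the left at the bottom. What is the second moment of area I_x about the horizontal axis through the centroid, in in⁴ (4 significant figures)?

I_x ≈ 135.6 in⁴

Decompose the section into non-overlapping parts with the origin at the bottom-left of its bounding rectangle.
Web: 0.55 × 10, A = 5.5 in², y = 5 in, Ī = 45.8333 in⁴.
Top flange (beyond web): 3.65 × 0.55, A = 2.0075 in², y = 9.725 in, Ī = 0.0506057 in⁴.
Bottom flange (beyond web): 3.65 × 0.55, A = 2.0075 in², y = 0.275 in, Ī = 0.0506057 in⁴.
Centroid: ȳ = ΣA·y / ΣA = 5 in.
Transfer each piece to the horizontal axis through the centroid using Ī + A·d² with d = y − 5:
  web: d = 0 in → contributes +45.8333 in⁴
  top flange (beyond web): d = 4.725 in → contributes +44.8693 in⁴
  bottom flange (beyond web): d = -4.725 in → contributes +44.8693 in⁴
Total I = 135.572 in⁴.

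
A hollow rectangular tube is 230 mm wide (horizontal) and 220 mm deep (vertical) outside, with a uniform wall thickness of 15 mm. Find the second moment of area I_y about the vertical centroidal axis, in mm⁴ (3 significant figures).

Treat the section as a set of non-overlapping primitives; coordinates are from the bounding-box lower-left.
Outer rectangle: 230 × 220, A = 50 600 mm², x = 115 mm, Ī = 223 061 667 mm⁴.
Inner void (subtracted): 200 × 190, A = 38 000 mm², x = 115 mm, Ī = 126 666 667 mm⁴.
By symmetry the centroid is at mid-width, x̄ = 115 mm.
All pieces are centred on the vertical centroidal axis, so I = ΣĪ (holes subtracted) = 96 395 000 mm⁴.

I_y ≈ 9.64 × 10⁷ mm⁴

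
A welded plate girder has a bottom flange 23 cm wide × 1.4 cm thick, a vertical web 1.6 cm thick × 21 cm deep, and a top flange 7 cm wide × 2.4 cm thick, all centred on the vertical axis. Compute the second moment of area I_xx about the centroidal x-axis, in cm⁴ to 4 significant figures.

Break the section into simple shapes (no overlaps), measuring from the bottom-left corner of the bounding box.
Bottom plate: 23 × 1.4, A = 32.2 cm², y = 0.7 cm, Ī = 5.25933 cm⁴.
Web plate: 1.6 × 21, A = 33.6 cm², y = 11.9 cm, Ī = 1234.8 cm⁴.
Top plate: 7 × 2.4, A = 16.8 cm², y = 23.6 cm, Ī = 8.064 cm⁴.
Centroid: ȳ = ΣA·y / ΣA = 9.91356 cm.
Transfer each piece to the centroidal x-axis using Ī + A·d² with d = y − 9.91356:
  bottom plate: d = -9.21356 cm → contributes +2738.71 cm⁴
  web plate: d = 1.98644 cm → contributes +1367.38 cm⁴
  top plate: d = 13.6864 cm → contributes +3155.02 cm⁴
Total I = 7261.11 cm⁴.

I_xx ≈ 7261 cm⁴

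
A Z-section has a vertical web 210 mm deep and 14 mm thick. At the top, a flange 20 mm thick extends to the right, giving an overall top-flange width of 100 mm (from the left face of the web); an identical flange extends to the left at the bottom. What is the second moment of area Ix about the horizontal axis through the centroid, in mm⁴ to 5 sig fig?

Decompose the section into non-overlapping parts with the origin at the bottom-left of its bounding rectangle.
Web: 14 × 210, A = 2 940 mm², y = 105 mm, Ī = 10 804 500 mm⁴.
Top flange (beyond web): 86 × 20, A = 1 720 mm², y = 200 mm, Ī = 57333.33 mm⁴.
Bottom flange (beyond web): 86 × 20, A = 1 720 mm², y = 10 mm, Ī = 57333.33 mm⁴.
Centroid: ȳ = ΣA·y / ΣA = 105 mm.
Transfer each piece to the horizontal axis through the centroid using Ī + A·d² with d = y − 105:
  web: d = 0 mm → contributes +10 804 500 mm⁴
  top flange (beyond web): d = 95 mm → contributes +15 580 333 mm⁴
  bottom flange (beyond web): d = -95 mm → contributes +15 580 333 mm⁴
Total I = 41 965 167 mm⁴.

Ix ≈ 4.1965 × 10⁷ mm⁴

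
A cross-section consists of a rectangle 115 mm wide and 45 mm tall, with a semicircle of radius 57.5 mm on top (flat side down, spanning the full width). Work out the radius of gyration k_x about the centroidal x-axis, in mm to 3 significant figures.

Decompose the section into non-overlapping parts with the origin at the bottom-left of its bounding rectangle.
Rectangular body: 115 × 45, A = 5 175 mm², y = 22.5 mm, Ī = 873 281 mm⁴.
Semicircular cap: semicircle r = 57.5, A = 5193.4 mm², y = 69.404 mm, Ī = 1 199 785 mm⁴.
Centroid: ȳ = ΣA·y / ΣA = 45.994 mm.
Transfer each piece to the centroidal x-axis using Ī + A·d² with d = y − 45.994:
  rectangular body: d = -23.494 mm → contributes +3 729 618 mm⁴
  semicircular cap: d = 23.41 mm → contributes +4 045 978 mm⁴
Total I = 7 775 596 mm⁴.
Radius of gyration: k = √(I/A) = √(7 775 596 / 10 368) = 27.385 mm.

k_x ≈ 27.4 mm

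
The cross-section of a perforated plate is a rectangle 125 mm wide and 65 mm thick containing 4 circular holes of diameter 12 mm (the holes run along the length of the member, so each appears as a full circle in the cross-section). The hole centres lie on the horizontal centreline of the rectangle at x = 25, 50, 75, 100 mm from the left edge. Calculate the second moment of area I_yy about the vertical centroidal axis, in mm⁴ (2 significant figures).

I_yy ≈ 1.0 × 10⁷ mm⁴

Decompose the section into non-overlapping parts with the origin at the bottom-left of its bounding rectangle.
Plate: 125 × 65, A = 8 125 mm², x = 62.5 mm, Ī = 10 579 427 mm⁴.
Hole 1 (subtracted): ⌀12, A = 113.1 mm², x = 25 mm, Ī = 1 018 mm⁴.
Hole 2 (subtracted): ⌀12, A = 113.1 mm², x = 50 mm, Ī = 1 018 mm⁴.
Hole 3 (subtracted): ⌀12, A = 113.1 mm², x = 75 mm, Ī = 1 018 mm⁴.
Hole 4 (subtracted): ⌀12, A = 113.1 mm², x = 100 mm, Ī = 1 018 mm⁴.
By symmetry the centroid is at mid-width, x̄ = 62.5 mm.
Transfer each piece to the vertical centroidal axis using Ī + A·d² with d = x − 62.5:
  plate: d = 0 mm → contributes +10 579 427 mm⁴
  hole 1: d = -37.5 mm → contributes −160 061 mm⁴
  hole 2: d = -12.5 mm → contributes −18 689 mm⁴
  hole 3: d = 12.5 mm → contributes −18 689 mm⁴
  hole 4: d = 37.5 mm → contributes −160 061 mm⁴
Total I = 10 221 926 mm⁴.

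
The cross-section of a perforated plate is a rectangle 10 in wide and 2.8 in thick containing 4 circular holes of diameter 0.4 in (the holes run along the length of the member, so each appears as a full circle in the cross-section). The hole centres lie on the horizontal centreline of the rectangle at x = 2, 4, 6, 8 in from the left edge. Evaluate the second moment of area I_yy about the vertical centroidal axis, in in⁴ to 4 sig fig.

I_yy ≈ 230.8 in⁴

Break the section into simple shapes (no overlaps), measuring from the bottom-left corner of the bounding box.
Plate: 10 × 2.8, A = 28 in², x = 5 in, Ī = 233.333 in⁴.
Hole 1 (subtracted): ⌀0.4, A = 0.125664 in², x = 2 in, Ī = 0.00125664 in⁴.
Hole 2 (subtracted): ⌀0.4, A = 0.125664 in², x = 4 in, Ī = 0.00125664 in⁴.
Hole 3 (subtracted): ⌀0.4, A = 0.125664 in², x = 6 in, Ī = 0.00125664 in⁴.
Hole 4 (subtracted): ⌀0.4, A = 0.125664 in², x = 8 in, Ī = 0.00125664 in⁴.
By symmetry the centroid is at mid-width, x̄ = 5 in.
Transfer each piece to the vertical centroidal axis using Ī + A·d² with d = x − 5:
  plate: d = 0 in → contributes +233.333 in⁴
  hole 1: d = -3 in → contributes −1.13223 in⁴
  hole 2: d = -1 in → contributes −0.12692 in⁴
  hole 3: d = 1 in → contributes −0.12692 in⁴
  hole 4: d = 3 in → contributes −1.13223 in⁴
Total I = 230.815 in⁴.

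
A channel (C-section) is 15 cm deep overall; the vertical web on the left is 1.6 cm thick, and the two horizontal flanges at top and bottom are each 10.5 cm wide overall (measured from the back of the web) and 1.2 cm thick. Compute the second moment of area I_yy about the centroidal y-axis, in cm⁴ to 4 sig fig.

Decompose the section into non-overlapping parts with the origin at the bottom-left of its bounding rectangle.
Web: 1.6 × 15, A = 24 cm², x = 0.8 cm, Ī = 5.12 cm⁴.
Top flange (beyond web): 8.9 × 1.2, A = 10.68 cm², x = 6.05 cm, Ī = 70.4969 cm⁴.
Bottom flange (beyond web): 8.9 × 1.2, A = 10.68 cm², x = 6.05 cm, Ī = 70.4969 cm⁴.
Centroid: x̄ = ΣA·x / ΣA = 3.27222 cm.
Transfer each piece to the centroidal y-axis using Ī + A·d² with d = x − 3.27222:
  web: d = -2.47222 cm → contributes +151.805 cm⁴
  top flange (beyond web): d = 2.77778 cm → contributes +152.904 cm⁴
  bottom flange (beyond web): d = 2.77778 cm → contributes +152.904 cm⁴
Total I = 457.614 cm⁴.

I_yy ≈ 457.6 cm⁴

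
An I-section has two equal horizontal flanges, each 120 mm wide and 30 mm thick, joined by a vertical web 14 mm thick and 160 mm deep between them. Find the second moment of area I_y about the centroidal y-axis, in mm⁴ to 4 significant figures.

Break the section into simple shapes (no overlaps), measuring from the bottom-left corner of the bounding box.
Bottom flange: 120 × 30, A = 3 600 mm², x = 60 mm, Ī = 4 320 000 mm⁴.
Web: 14 × 160, A = 2 240 mm², x = 60 mm, Ī = 36586.7 mm⁴.
Top flange: 120 × 30, A = 3 600 mm², x = 60 mm, Ī = 4 320 000 mm⁴.
By symmetry the centroid is at mid-width, x̄ = 60 mm.
All pieces are centred on the centroidal y-axis, so I = ΣĪ = 8 676 587 mm⁴.

I_y ≈ 8.677 × 10⁶ mm⁴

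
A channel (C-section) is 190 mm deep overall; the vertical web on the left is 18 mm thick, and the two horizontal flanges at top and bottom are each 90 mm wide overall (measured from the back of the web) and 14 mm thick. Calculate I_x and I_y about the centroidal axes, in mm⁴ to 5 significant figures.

Split into non-overlapping primitives; take the origin at the lower-left of the bounding box.
Web: 18 × 190, A = 3 420 mm², y = 95 mm, Ī = 10 288 500 mm⁴.
Top flange (beyond web): 72 × 14, A = 1 008 mm², y = 183 mm, Ī = 16 464 mm⁴.
Bottom flange (beyond web): 72 × 14, A = 1 008 mm², y = 7 mm, Ī = 16 464 mm⁴.
By symmetry the centroid is at mid-height, ȳ = 95 mm.
Transfer each piece to the centroidal x-axis using Ī + A·d² with d = y − 95:
  web: d = 0 mm → contributes +10 288 500 mm⁴
  top flange (beyond web): d = 88 mm → contributes +7 822 416 mm⁴
  bottom flange (beyond web): d = -88 mm → contributes +7 822 416 mm⁴
Total I = 25 933 332 mm⁴.
For the y-axis: x̄ = 25.68874 mm.
Repeating about the centroidal y-axis gives I_y = 3 531 649 mm⁴.

I_x ≈ 2.5933 × 10⁷ mm⁴, I_y ≈ 3.5316 × 10⁶ mm⁴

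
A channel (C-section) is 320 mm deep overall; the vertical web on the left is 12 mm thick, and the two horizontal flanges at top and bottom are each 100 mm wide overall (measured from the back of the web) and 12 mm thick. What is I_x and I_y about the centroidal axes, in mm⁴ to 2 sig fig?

Split into non-overlapping primitives; take the origin at the lower-left of the bounding box.
Web: 12 × 320, A = 3 840 mm², y = 160 mm, Ī = 32 768 000 mm⁴.
Top flange (beyond web): 88 × 12, A = 1 056 mm², y = 314 mm, Ī = 12 672 mm⁴.
Bottom flange (beyond web): 88 × 12, A = 1 056 mm², y = 6 mm, Ī = 12 672 mm⁴.
By symmetry the centroid is at mid-height, ȳ = 160 mm.
Transfer each piece to the centroidal x-axis using Ī + A·d² with d = y − 160:
  web: d = 0 mm → contributes +32 768 000 mm⁴
  top flange (beyond web): d = 154 mm → contributes +25 056 768 mm⁴
  bottom flange (beyond web): d = -154 mm → contributes +25 056 768 mm⁴
Total I = 82 881 536 mm⁴.
For the y-axis: x̄ = 23.74 mm.
Repeating about the centroidal y-axis gives I_y = 4 815 476 mm⁴.

I_x ≈ 8.3 × 10⁷ mm⁴, I_y ≈ 4.8 × 10⁶ mm⁴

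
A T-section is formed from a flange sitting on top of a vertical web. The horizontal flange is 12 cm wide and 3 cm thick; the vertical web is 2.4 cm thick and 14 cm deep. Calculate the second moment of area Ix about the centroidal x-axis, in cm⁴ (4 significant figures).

Ix ≈ 1831 cm⁴

Break the section into simple shapes (no overlaps), measuring from the bottom-left corner of the bounding box.
Flange: 12 × 3, A = 36 cm², y = 15.5 cm, Ī = 27 cm⁴.
Web: 2.4 × 14, A = 33.6 cm², y = 7 cm, Ī = 548.8 cm⁴.
Centroid: ȳ = ΣA·y / ΣA = 11.3966 cm.
Transfer each piece to the centroidal x-axis using Ī + A·d² with d = y − 11.3966:
  flange: d = 4.10345 cm → contributes +633.178 cm⁴
  web: d = -4.39655 cm → contributes +1198.28 cm⁴
Total I = 1831.46 cm⁴.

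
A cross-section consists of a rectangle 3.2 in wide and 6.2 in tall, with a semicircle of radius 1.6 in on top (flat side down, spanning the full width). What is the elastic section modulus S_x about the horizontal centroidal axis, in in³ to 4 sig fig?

Decompose the section into non-overlapping parts with the origin at the bottom-left of its bounding rectangle.
Rectangular body: 3.2 × 6.2, A = 19.84 in², y = 3.1 in, Ī = 63.5541 in⁴.
Semicircular cap: semicircle r = 1.6, A = 4.02124 in², y = 6.87906 in, Ī = 0.719303 in⁴.
Centroid: ȳ = ΣA·y / ΣA = 3.73687 in.
Transfer each piece to the horizontal centroidal axis using Ī + A·d² with d = y − 3.73687:
  rectangular body: d = -0.63687 in → contributes +71.6013 in⁴
  semicircular cap: d = 3.14219 in → contributes +40.4225 in⁴
Total I = 112.024 in⁴.
Extreme fibre distance c = 4.06313 in; S = I/c = 27.5708 in³.

S_x ≈ 27.57 in³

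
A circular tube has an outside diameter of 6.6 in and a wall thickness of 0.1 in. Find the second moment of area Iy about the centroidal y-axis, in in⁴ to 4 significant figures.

Iy ≈ 10.79 in⁴

Treat the section as a set of non-overlapping primitives; coordinates are from the bounding-box lower-left.
Outer circle: ⌀6.6, A = 34.2119 in², x = 3.3 in, Ī = 93.142 in⁴.
Bore (subtracted): ⌀6.4, A = 32.1699 in², x = 3.3 in, Ī = 82.355 in⁴.
By symmetry the centroid is at mid-width, x̄ = 3.3 in.
All pieces are centred on the centroidal y-axis, so I = ΣĪ (holes subtracted) = 10.7871 in⁴.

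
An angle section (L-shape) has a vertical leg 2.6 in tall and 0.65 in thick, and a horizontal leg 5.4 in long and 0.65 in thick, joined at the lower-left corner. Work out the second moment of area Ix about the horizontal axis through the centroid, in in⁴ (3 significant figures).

Treat the section as a set of non-overlapping primitives; coordinates are from the bounding-box lower-left.
Vertical leg: 0.65 × 2.6, A = 1.69 in², y = 1.3 in, Ī = 0.95203 in⁴.
Horizontal leg (remainder): 4.75 × 0.65, A = 3.0875 in², y = 0.325 in, Ī = 0.10871 in⁴.
Centroid: ȳ = ΣA·y / ΣA = 0.6699 in.
Transfer each piece to the horizontal axis through the centroid using Ī + A·d² with d = y − 0.6699:
  vertical leg: d = 0.6301 in → contributes +1.623 in⁴
  horizontal leg (remainder): d = -0.3449 in → contributes +0.47598 in⁴
Total I = 2.099 in⁴.

Ix ≈ 2.10 in⁴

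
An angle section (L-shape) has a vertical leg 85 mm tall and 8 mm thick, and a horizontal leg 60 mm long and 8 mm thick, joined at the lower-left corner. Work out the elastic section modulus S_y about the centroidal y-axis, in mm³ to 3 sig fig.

S_y ≈ 7390 mm³

Split into non-overlapping primitives; take the origin at the lower-left of the bounding box.
Vertical leg: 8 × 85, A = 680 mm², x = 4 mm, Ī = 3626.7 mm⁴.
Horizontal leg (remainder): 52 × 8, A = 416 mm², x = 34 mm, Ī = 93 739 mm⁴.
Centroid: x̄ = ΣA·x / ΣA = 15.387 mm.
Transfer each piece to the centroidal y-axis using Ī + A·d² with d = x − 15.387:
  vertical leg: d = -11.387 mm → contributes +91 796 mm⁴
  horizontal leg (remainder): d = 18.613 mm → contributes +237 861 mm⁴
Total I = 329 657 mm⁴.
Extreme fibre distance c = 44.613 mm; S = I/c = 7389.2 mm³.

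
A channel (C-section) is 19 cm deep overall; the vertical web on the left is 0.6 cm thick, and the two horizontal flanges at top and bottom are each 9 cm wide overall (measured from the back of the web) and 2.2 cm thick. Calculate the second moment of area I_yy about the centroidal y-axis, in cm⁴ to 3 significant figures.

Break the section into simple shapes (no overlaps), measuring from the bottom-left corner of the bounding box.
Web: 0.6 × 19, A = 11.4 cm², x = 0.3 cm, Ī = 0.342 cm⁴.
Top flange (beyond web): 8.4 × 2.2, A = 18.48 cm², x = 4.8 cm, Ī = 108.66 cm⁴.
Bottom flange (beyond web): 8.4 × 2.2, A = 18.48 cm², x = 4.8 cm, Ī = 108.66 cm⁴.
Centroid: x̄ = ΣA·x / ΣA = 3.7392 cm.
Transfer each piece to the centroidal y-axis using Ī + A·d² with d = x − 3.7392:
  web: d = -3.4392 cm → contributes +135.18 cm⁴
  top flange (beyond web): d = 1.0608 cm → contributes +129.46 cm⁴
  bottom flange (beyond web): d = 1.0608 cm → contributes +129.46 cm⁴
Total I = 394.1 cm⁴.

I_yy ≈ 394 cm⁴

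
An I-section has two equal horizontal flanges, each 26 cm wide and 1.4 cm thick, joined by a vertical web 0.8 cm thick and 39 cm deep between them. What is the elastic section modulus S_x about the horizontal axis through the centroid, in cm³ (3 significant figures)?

S_x ≈ 1610 cm³

Break the section into simple shapes (no overlaps), measuring from the bottom-left corner of the bounding box.
Bottom flange: 26 × 1.4, A = 36.4 cm², y = 0.7 cm, Ī = 5.9453 cm⁴.
Web: 0.8 × 39, A = 31.2 cm², y = 20.9 cm, Ī = 3954.6 cm⁴.
Top flange: 26 × 1.4, A = 36.4 cm², y = 41.1 cm, Ī = 5.9453 cm⁴.
By symmetry the centroid is at mid-height, ȳ = 20.9 cm.
Transfer each piece to the horizontal axis through the centroid using Ī + A·d² with d = y − 20.9:
  bottom flange: d = -20.2 cm → contributes +14 859 cm⁴
  web: d = 0 cm → contributes +3954.6 cm⁴
  top flange: d = 20.2 cm → contributes +14 859 cm⁴
Total I = 33 672 cm⁴.
Extreme fibre distance c = 20.9 cm; S = I/c = 1611.1 cm³.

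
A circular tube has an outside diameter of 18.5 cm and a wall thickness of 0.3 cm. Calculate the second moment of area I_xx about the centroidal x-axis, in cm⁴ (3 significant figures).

Decompose the section into non-overlapping parts with the origin at the bottom-left of its bounding rectangle.
Outer circle: ⌀18.5, A = 268.8 cm², y = 9.25 cm, Ī = 5749.9 cm⁴.
Bore (subtracted): ⌀17.9, A = 251.65 cm², y = 9.25 cm, Ī = 5039.4 cm⁴.
By symmetry the centroid is at mid-height, ȳ = 9.25 cm.
All pieces are centred on the centroidal x-axis, so I = ΣĪ (holes subtracted) = 710.42 cm⁴.

I_xx ≈ 710 cm⁴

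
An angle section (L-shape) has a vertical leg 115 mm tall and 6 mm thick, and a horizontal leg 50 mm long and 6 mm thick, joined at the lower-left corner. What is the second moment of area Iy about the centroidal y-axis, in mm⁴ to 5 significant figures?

Break the section into simple shapes (no overlaps), measuring from the bottom-left corner of the bounding box.
Vertical leg: 6 × 115, A = 690 mm², x = 3 mm, Ī = 2 070 mm⁴.
Horizontal leg (remainder): 44 × 6, A = 264 mm², x = 28 mm, Ī = 42 592 mm⁴.
Centroid: x̄ = ΣA·x / ΣA = 9.918239 mm.
Transfer each piece to the centroidal y-axis using Ī + A·d² with d = x − 9.918239:
  vertical leg: d = -6.918239 mm → contributes +35094.8 mm⁴
  horizontal leg (remainder): d = 18.08176 mm → contributes +128906.8 mm⁴
Total I = 164001.6 mm⁴.

Iy ≈ 1.6400 × 10⁵ mm⁴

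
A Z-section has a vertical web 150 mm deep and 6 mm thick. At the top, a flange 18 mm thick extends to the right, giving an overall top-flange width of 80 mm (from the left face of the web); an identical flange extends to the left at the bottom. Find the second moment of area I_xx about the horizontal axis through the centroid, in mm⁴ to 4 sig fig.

I_xx ≈ 1.336 × 10⁷ mm⁴

Decompose the section into non-overlapping parts with the origin at the bottom-left of its bounding rectangle.
Web: 6 × 150, A = 900 mm², y = 75 mm, Ī = 1 687 500 mm⁴.
Top flange (beyond web): 74 × 18, A = 1 332 mm², y = 141 mm, Ī = 35 964 mm⁴.
Bottom flange (beyond web): 74 × 18, A = 1 332 mm², y = 9 mm, Ī = 35 964 mm⁴.
Centroid: ȳ = ΣA·y / ΣA = 75 mm.
Transfer each piece to the horizontal axis through the centroid using Ī + A·d² with d = y − 75:
  web: d = 0 mm → contributes +1 687 500 mm⁴
  top flange (beyond web): d = 66 mm → contributes +5 838 156 mm⁴
  bottom flange (beyond web): d = -66 mm → contributes +5 838 156 mm⁴
Total I = 13 363 812 mm⁴.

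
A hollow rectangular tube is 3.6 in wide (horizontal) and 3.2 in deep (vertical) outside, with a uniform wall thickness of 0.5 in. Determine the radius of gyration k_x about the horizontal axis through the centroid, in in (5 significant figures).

Break the section into simple shapes (no overlaps), measuring from the bottom-left corner of the bounding box.
Outer rectangle: 3.6 × 3.2, A = 11.52 in², y = 1.6 in, Ī = 9.8304 in⁴.
Inner void (subtracted): 2.6 × 2.2, A = 5.72 in², y = 1.6 in, Ī = 2.307067 in⁴.
By symmetry the centroid is at mid-height, ȳ = 1.6 in.
All pieces are centred on the horizontal axis through the centroid, so I = ΣĪ (holes subtracted) = 7.523333 in⁴.
Radius of gyration: k = √(I/A) = √(7.523333 / 5.8) = 1.138915 in.

k_x ≈ 1.1389 in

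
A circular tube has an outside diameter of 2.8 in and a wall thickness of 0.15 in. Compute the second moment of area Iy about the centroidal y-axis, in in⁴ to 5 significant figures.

Iy ≈ 1.0997 in⁴

Split into non-overlapping primitives; take the origin at the lower-left of the bounding box.
Outer circle: ⌀2.8, A = 6.157522 in², x = 1.4 in, Ī = 3.017186 in⁴.
Bore (subtracted): ⌀2.5, A = 4.908739 in², x = 1.4 in, Ī = 1.917476 in⁴.
By symmetry the centroid is at mid-width, x̄ = 1.4 in.
All pieces are centred on the centroidal y-axis, so I = ΣĪ (holes subtracted) = 1.09971 in⁴.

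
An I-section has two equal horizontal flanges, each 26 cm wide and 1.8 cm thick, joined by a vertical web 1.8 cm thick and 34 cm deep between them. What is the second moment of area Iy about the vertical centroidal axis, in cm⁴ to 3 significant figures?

Split into non-overlapping primitives; take the origin at the lower-left of the bounding box.
Bottom flange: 26 × 1.8, A = 46.8 cm², x = 13 cm, Ī = 2636.4 cm⁴.
Web: 1.8 × 34, A = 61.2 cm², x = 13 cm, Ī = 16.524 cm⁴.
Top flange: 26 × 1.8, A = 46.8 cm², x = 13 cm, Ī = 2636.4 cm⁴.
By symmetry the centroid is at mid-width, x̄ = 13 cm.
All pieces are centred on the vertical centroidal axis, so I = ΣĪ = 5289.3 cm⁴.

Iy ≈ 5290 cm⁴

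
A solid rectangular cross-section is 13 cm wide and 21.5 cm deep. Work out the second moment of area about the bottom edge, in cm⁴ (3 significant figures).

The section: 13 × 21.5, A = 279.5 cm², y = 10.75 cm, Ī = 10 767 cm⁴.
Transfer it to a horizontal axis along the bottom face using Ī + A·d² with d = y − 0:
  the section: d = 10.75 cm → contributes +43 066 cm⁴
Total I = 43 066 cm⁴.

I_base ≈ 4.31 × 10⁴ cm⁴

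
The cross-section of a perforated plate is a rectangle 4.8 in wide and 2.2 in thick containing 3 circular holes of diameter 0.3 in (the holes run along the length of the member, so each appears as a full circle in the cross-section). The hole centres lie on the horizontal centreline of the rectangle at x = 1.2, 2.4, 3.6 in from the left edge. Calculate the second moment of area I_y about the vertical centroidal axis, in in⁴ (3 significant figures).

Break the section into simple shapes (no overlaps), measuring from the bottom-left corner of the bounding box.
Plate: 4.8 × 2.2, A = 10.56 in², x = 2.4 in, Ī = 20.275 in⁴.
Hole 1 (subtracted): ⌀0.3, A = 0.070686 in², x = 1.2 in, Ī = 0.00039761 in⁴.
Hole 2 (subtracted): ⌀0.3, A = 0.070686 in², x = 2.4 in, Ī = 0.00039761 in⁴.
Hole 3 (subtracted): ⌀0.3, A = 0.070686 in², x = 3.6 in, Ī = 0.00039761 in⁴.
By symmetry the centroid is at mid-width, x̄ = 2.4 in.
Transfer each piece to the vertical centroidal axis using Ī + A·d² with d = x − 2.4:
  plate: d = 0 in → contributes +20.275 in⁴
  hole 1: d = -1.2 in → contributes −0.10219 in⁴
  hole 2: d = 0 in → contributes −0.00039761 in⁴
  hole 3: d = 1.2 in → contributes −0.10219 in⁴
Total I = 20.07 in⁴.

I_y ≈ 20.1 in⁴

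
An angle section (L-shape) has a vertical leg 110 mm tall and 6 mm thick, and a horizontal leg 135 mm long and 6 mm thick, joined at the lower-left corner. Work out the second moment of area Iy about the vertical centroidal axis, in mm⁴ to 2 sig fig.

Iy ≈ 2.7 × 10⁶ mm⁴

Split into non-overlapping primitives; take the origin at the lower-left of the bounding box.
Vertical leg: 6 × 110, A = 660 mm², x = 3 mm, Ī = 1 980 mm⁴.
Horizontal leg (remainder): 129 × 6, A = 774 mm², x = 70.5 mm, Ī = 1 073 345 mm⁴.
Centroid: x̄ = ΣA·x / ΣA = 39.43 mm.
Transfer each piece to the vertical centroidal axis using Ī + A·d² with d = x − 39.43:
  vertical leg: d = -36.43 mm → contributes +878 043 mm⁴
  horizontal leg (remainder): d = 31.07 mm → contributes +1 820 375 mm⁴
Total I = 2 698 417 mm⁴.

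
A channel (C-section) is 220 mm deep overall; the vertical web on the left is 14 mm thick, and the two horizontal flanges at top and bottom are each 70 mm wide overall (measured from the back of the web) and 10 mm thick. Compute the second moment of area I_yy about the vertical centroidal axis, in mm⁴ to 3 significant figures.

I_yy ≈ 1.35 × 10⁶ mm⁴

Decompose the section into non-overlapping parts with the origin at the bottom-left of its bounding rectangle.
Web: 14 × 220, A = 3 080 mm², x = 7 mm, Ī = 50 307 mm⁴.
Top flange (beyond web): 56 × 10, A = 560 mm², x = 42 mm, Ī = 146 347 mm⁴.
Bottom flange (beyond web): 56 × 10, A = 560 mm², x = 42 mm, Ī = 146 347 mm⁴.
Centroid: x̄ = ΣA·x / ΣA = 16.333 mm.
Transfer each piece to the vertical centroidal axis using Ī + A·d² with d = x − 16.333:
  web: d = -9.3333 mm → contributes +318 609 mm⁴
  top flange (beyond web): d = 25.667 mm → contributes +515 262 mm⁴
  bottom flange (beyond web): d = 25.667 mm → contributes +515 262 mm⁴
Total I = 1 349 133 mm⁴.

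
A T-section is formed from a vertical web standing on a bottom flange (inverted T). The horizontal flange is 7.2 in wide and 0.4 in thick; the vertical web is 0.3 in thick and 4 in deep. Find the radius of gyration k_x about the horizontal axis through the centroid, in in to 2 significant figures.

Break the section into simple shapes (no overlaps), measuring from the bottom-left corner of the bounding box.
Flange: 7.2 × 0.4, A = 2.88 in², y = 0.2 in, Ī = 0.0384 in⁴.
Web: 0.3 × 4, A = 1.2 in², y = 2.4 in, Ī = 1.6 in⁴.
Centroid: ȳ = ΣA·y / ΣA = 0.8471 in.
Transfer each piece to the horizontal axis through the centroid using Ī + A·d² with d = y − 0.8471:
  flange: d = -0.6471 in → contributes +1.244 in⁴
  web: d = 1.553 in → contributes +4.494 in⁴
Total I = 5.738 in⁴.
Radius of gyration: k = √(I/A) = √(5.738 / 4.08) = 1.186 in.

k_x ≈ 1.2 in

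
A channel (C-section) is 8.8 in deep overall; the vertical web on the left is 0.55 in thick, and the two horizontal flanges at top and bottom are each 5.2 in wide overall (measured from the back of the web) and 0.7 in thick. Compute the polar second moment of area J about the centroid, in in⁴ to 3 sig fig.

Split into non-overlapping primitives; take the origin at the lower-left of the bounding box.
Web: 0.55 × 8.8, A = 4.84 in², y = 4.4 in, Ī = 31.234 in⁴.
Top flange (beyond web): 4.65 × 0.7, A = 3.255 in², y = 8.45 in, Ī = 0.13291 in⁴.
Bottom flange (beyond web): 4.65 × 0.7, A = 3.255 in², y = 0.35 in, Ī = 0.13291 in⁴.
By symmetry the centroid is at mid-height, ȳ = 4.4 in.
Transfer each piece to the centroidal x-axis using Ī + A·d² with d = y − 4.4:
  web: d = 0 in → contributes +31.234 in⁴
  top flange (beyond web): d = 4.05 in → contributes +53.523 in⁴
  bottom flange (beyond web): d = -4.05 in → contributes +53.523 in⁴
Total I = 138.28 in⁴.
For the y-axis: x̄ = 1.7663 in.
Repeating about the centroidal y-axis gives I_y = 30.618 in⁴.
Polar second moment: J = I_x + I_y = 168.9 in⁴.

J ≈ 169 in⁴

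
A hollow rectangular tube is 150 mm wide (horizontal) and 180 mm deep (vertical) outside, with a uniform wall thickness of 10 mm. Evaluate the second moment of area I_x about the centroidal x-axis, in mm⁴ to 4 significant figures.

Split into non-overlapping primitives; take the origin at the lower-left of the bounding box.
Outer rectangle: 150 × 180, A = 27 000 mm², y = 90 mm, Ī = 72 900 000 mm⁴.
Inner void (subtracted): 130 × 160, A = 20 800 mm², y = 90 mm, Ī = 44 373 333 mm⁴.
By symmetry the centroid is at mid-height, ȳ = 90 mm.
All pieces are centred on the centroidal x-axis, so I = ΣĪ (holes subtracted) = 28 526 667 mm⁴.

I_x ≈ 2.853 × 10⁷ mm⁴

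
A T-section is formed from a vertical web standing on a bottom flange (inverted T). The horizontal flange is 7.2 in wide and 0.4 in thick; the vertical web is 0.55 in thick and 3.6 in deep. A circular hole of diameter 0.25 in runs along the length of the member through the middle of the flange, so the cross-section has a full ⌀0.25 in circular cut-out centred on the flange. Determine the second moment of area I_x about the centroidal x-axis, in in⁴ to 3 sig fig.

I_x ≈ 6.84 in⁴

Break the section into simple shapes (no overlaps), measuring from the bottom-left corner of the bounding box.
Flange: 7.2 × 0.4, A = 2.88 in², y = 0.2 in, Ī = 0.0384 in⁴.
Web: 0.55 × 3.6, A = 1.98 in², y = 2.2 in, Ī = 2.1384 in⁴.
Hole (subtracted): ⌀0.25, A = 0.049087 in², y = 0.2 in, Ī = 0.00019175 in⁴.
Centroid: ȳ = ΣA·y / ΣA = 1.0231 in.
Transfer each piece to the centroidal x-axis using Ī + A·d² with d = y − 1.0231:
  flange: d = -0.82313 in → contributes +1.9897 in⁴
  web: d = 1.1769 in → contributes +4.8808 in⁴
  hole: d = -0.82313 in → contributes −0.03345 in⁴
Total I = 6.837 in⁴.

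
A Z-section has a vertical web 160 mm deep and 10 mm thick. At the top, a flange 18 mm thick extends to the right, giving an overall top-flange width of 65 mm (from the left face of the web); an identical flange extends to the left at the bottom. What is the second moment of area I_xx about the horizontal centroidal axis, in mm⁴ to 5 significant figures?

I_xx ≈ 1.3448 × 10⁷ mm⁴

Break the section into simple shapes (no overlaps), measuring from the bottom-left corner of the bounding box.
Web: 10 × 160, A = 1 600 mm², y = 80 mm, Ī = 3 413 333 mm⁴.
Top flange (beyond web): 55 × 18, A = 990 mm², y = 151 mm, Ī = 26 730 mm⁴.
Bottom flange (beyond web): 55 × 18, A = 990 mm², y = 9 mm, Ī = 26 730 mm⁴.
Centroid: ȳ = ΣA·y / ΣA = 80 mm.
Transfer each piece to the horizontal centroidal axis using Ī + A·d² with d = y − 80:
  web: d = 0 mm → contributes +3 413 333 mm⁴
  top flange (beyond web): d = 71 mm → contributes +5 017 320 mm⁴
  bottom flange (beyond web): d = -71 mm → contributes +5 017 320 mm⁴
Total I = 13 447 973 mm⁴.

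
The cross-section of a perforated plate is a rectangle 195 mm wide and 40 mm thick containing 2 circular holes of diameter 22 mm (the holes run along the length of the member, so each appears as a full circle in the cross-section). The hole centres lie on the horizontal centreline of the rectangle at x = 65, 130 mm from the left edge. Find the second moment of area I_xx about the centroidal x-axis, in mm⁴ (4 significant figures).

I_xx ≈ 1.017 × 10⁶ mm⁴

Decompose the section into non-overlapping parts with the origin at the bottom-left of its bounding rectangle.
Plate: 195 × 40, A = 7 800 mm², y = 20 mm, Ī = 1 040 000 mm⁴.
Hole 1 (subtracted): ⌀22, A = 380.133 mm², y = 20 mm, Ī = 11 499 mm⁴.
Hole 2 (subtracted): ⌀22, A = 380.133 mm², y = 20 mm, Ī = 11 499 mm⁴.
By symmetry the centroid is at mid-height, ȳ = 20 mm.
All pieces are centred on the centroidal x-axis, so I = ΣĪ (holes subtracted) = 1 017 002 mm⁴.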